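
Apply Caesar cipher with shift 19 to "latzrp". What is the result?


Caesar cipher: shift "latzrp" by 19
  'l' (pos 11) + 19 = pos 4 = 'e'
  'a' (pos 0) + 19 = pos 19 = 't'
  't' (pos 19) + 19 = pos 12 = 'm'
  'z' (pos 25) + 19 = pos 18 = 's'
  'r' (pos 17) + 19 = pos 10 = 'k'
  'p' (pos 15) + 19 = pos 8 = 'i'
Result: etmski

etmski


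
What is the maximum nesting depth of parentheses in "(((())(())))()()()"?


Input: "(((())(())))()()()"
Tracking depth:
  Position 0 '(': depth becomes 1
  Position 1 '(': depth becomes 2
  Position 2 '(': depth becomes 3
  Position 3 '(': depth becomes 4
  Position 4 ')': depth becomes 3
  Position 5 ')': depth becomes 2
  Position 6 '(': depth becomes 3
  Position 7 '(': depth becomes 4
  Position 8 ')': depth becomes 3
  Position 9 ')': depth becomes 2
  Position 10 ')': depth becomes 1
  Position 11 ')': depth becomes 0
  Position 12 '(': depth becomes 1
  Position 13 ')': depth becomes 0
  Position 14 '(': depth becomes 1
  Position 15 ')': depth becomes 0
  Position 16 '(': depth becomes 1
  Position 17 ')': depth becomes 0
Maximum depth reached: 4

4


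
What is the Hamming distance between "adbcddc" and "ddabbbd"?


Comparing "adbcddc" and "ddabbbd" position by position:
  Position 0: 'a' vs 'd' => differ
  Position 1: 'd' vs 'd' => same
  Position 2: 'b' vs 'a' => differ
  Position 3: 'c' vs 'b' => differ
  Position 4: 'd' vs 'b' => differ
  Position 5: 'd' vs 'b' => differ
  Position 6: 'c' vs 'd' => differ
Total differences (Hamming distance): 6

6


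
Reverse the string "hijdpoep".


Input: hijdpoep
Reading characters right to left:
  Position 7: 'p'
  Position 6: 'e'
  Position 5: 'o'
  Position 4: 'p'
  Position 3: 'd'
  Position 2: 'j'
  Position 1: 'i'
  Position 0: 'h'
Reversed: peopdjih

peopdjih


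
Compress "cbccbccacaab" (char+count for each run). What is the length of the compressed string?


Input: cbccbccacaab
Runs:
  'c' x 1 => "c1"
  'b' x 1 => "b1"
  'c' x 2 => "c2"
  'b' x 1 => "b1"
  'c' x 2 => "c2"
  'a' x 1 => "a1"
  'c' x 1 => "c1"
  'a' x 2 => "a2"
  'b' x 1 => "b1"
Compressed: "c1b1c2b1c2a1c1a2b1"
Compressed length: 18

18


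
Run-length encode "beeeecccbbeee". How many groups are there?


Input: beeeecccbbeee
Scanning for consecutive runs:
  Group 1: 'b' x 1 (positions 0-0)
  Group 2: 'e' x 4 (positions 1-4)
  Group 3: 'c' x 3 (positions 5-7)
  Group 4: 'b' x 2 (positions 8-9)
  Group 5: 'e' x 3 (positions 10-12)
Total groups: 5

5


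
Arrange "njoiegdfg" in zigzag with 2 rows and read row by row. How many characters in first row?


Zigzag "njoiegdfg" into 2 rows:
Placing characters:
  'n' => row 0
  'j' => row 1
  'o' => row 0
  'i' => row 1
  'e' => row 0
  'g' => row 1
  'd' => row 0
  'f' => row 1
  'g' => row 0
Rows:
  Row 0: "noedg"
  Row 1: "jigf"
First row length: 5

5


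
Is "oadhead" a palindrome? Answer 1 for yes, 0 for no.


Input: oadhead
Reversed: daehdao
  Compare pos 0 ('o') with pos 6 ('d'): MISMATCH
  Compare pos 1 ('a') with pos 5 ('a'): match
  Compare pos 2 ('d') with pos 4 ('e'): MISMATCH
Result: not a palindrome

0


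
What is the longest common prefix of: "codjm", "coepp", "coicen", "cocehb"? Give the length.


Words: codjm, coepp, coicen, cocehb
  Position 0: all 'c' => match
  Position 1: all 'o' => match
  Position 2: ('d', 'e', 'i', 'c') => mismatch, stop
LCP = "co" (length 2)

2


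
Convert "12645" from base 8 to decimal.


Input: "12645" in base 8
Positional expansion:
  Digit '1' (value 1) x 8^4 = 4096
  Digit '2' (value 2) x 8^3 = 1024
  Digit '6' (value 6) x 8^2 = 384
  Digit '4' (value 4) x 8^1 = 32
  Digit '5' (value 5) x 8^0 = 5
Sum = 5541

5541


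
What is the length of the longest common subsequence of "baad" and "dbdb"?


LCS of "baad" and "dbdb"
DP table:
           d    b    d    b
      0    0    0    0    0
  b   0    0    1    1    1
  a   0    0    1    1    1
  a   0    0    1    1    1
  d   0    1    1    2    2
LCS length = dp[4][4] = 2

2


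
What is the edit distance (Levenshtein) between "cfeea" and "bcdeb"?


Computing edit distance: "cfeea" -> "bcdeb"
DP table:
           b    c    d    e    b
      0    1    2    3    4    5
  c   1    1    1    2    3    4
  f   2    2    2    2    3    4
  e   3    3    3    3    2    3
  e   4    4    4    4    3    3
  a   5    5    5    5    4    4
Edit distance = dp[5][5] = 4

4


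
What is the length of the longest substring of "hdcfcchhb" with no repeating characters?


Input: "hdcfcchhb"
Sliding window (track last position of each char):
  Position 0 ('h'): window [0,0] length 1 -- new best
  Position 1 ('d'): window [0,1] length 2 -- new best
  Position 2 ('c'): window [0,2] length 3 -- new best
  Position 3 ('f'): window [0,3] length 4 -- new best
  Position 4 ('c'): repeat (last at 2), move window start to 3
  Position 4 ('c'): window [3,4] length 2
  Position 5 ('c'): repeat (last at 4), move window start to 5
  Position 5 ('c'): window [5,5] length 1
  Position 6 ('h'): window [5,6] length 2
  Position 7 ('h'): repeat (last at 6), move window start to 7
  Position 7 ('h'): window [7,7] length 1
  Position 8 ('b'): window [7,8] length 2
Longest substring with no repeats: "hdcf" with length 4

4


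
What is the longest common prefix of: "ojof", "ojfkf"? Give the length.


Words: ojof, ojfkf
  Position 0: all 'o' => match
  Position 1: all 'j' => match
  Position 2: ('o', 'f') => mismatch, stop
LCP = "oj" (length 2)

2


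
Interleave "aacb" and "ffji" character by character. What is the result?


Interleaving "aacb" and "ffji":
  Position 0: 'a' from first, 'f' from second => "af"
  Position 1: 'a' from first, 'f' from second => "af"
  Position 2: 'c' from first, 'j' from second => "cj"
  Position 3: 'b' from first, 'i' from second => "bi"
Result: afafcjbi

afafcjbi


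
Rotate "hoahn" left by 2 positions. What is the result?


Input: "hoahn", rotate left by 2
First 2 characters: "ho"
Remaining characters: "ahn"
Concatenate remaining + first: "ahn" + "ho" = "ahnho"

ahnho


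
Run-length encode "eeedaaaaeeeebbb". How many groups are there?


Input: eeedaaaaeeeebbb
Scanning for consecutive runs:
  Group 1: 'e' x 3 (positions 0-2)
  Group 2: 'd' x 1 (positions 3-3)
  Group 3: 'a' x 4 (positions 4-7)
  Group 4: 'e' x 4 (positions 8-11)
  Group 5: 'b' x 3 (positions 12-14)
Total groups: 5

5


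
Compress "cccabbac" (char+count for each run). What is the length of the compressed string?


Input: cccabbac
Runs:
  'c' x 3 => "c3"
  'a' x 1 => "a1"
  'b' x 2 => "b2"
  'a' x 1 => "a1"
  'c' x 1 => "c1"
Compressed: "c3a1b2a1c1"
Compressed length: 10

10


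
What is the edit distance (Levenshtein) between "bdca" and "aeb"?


Computing edit distance: "bdca" -> "aeb"
DP table:
           a    e    b
      0    1    2    3
  b   1    1    2    2
  d   2    2    2    3
  c   3    3    3    3
  a   4    3    4    4
Edit distance = dp[4][3] = 4

4


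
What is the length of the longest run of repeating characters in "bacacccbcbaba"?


Input: "bacacccbcbaba"
Scanning for longest run:
  Position 1 ('a'): new char, reset run to 1
  Position 2 ('c'): new char, reset run to 1
  Position 3 ('a'): new char, reset run to 1
  Position 4 ('c'): new char, reset run to 1
  Position 5 ('c'): continues run of 'c', length=2
  Position 6 ('c'): continues run of 'c', length=3
  Position 7 ('b'): new char, reset run to 1
  Position 8 ('c'): new char, reset run to 1
  Position 9 ('b'): new char, reset run to 1
  Position 10 ('a'): new char, reset run to 1
  Position 11 ('b'): new char, reset run to 1
  Position 12 ('a'): new char, reset run to 1
Longest run: 'c' with length 3

3


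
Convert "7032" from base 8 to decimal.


Input: "7032" in base 8
Positional expansion:
  Digit '7' (value 7) x 8^3 = 3584
  Digit '0' (value 0) x 8^2 = 0
  Digit '3' (value 3) x 8^1 = 24
  Digit '2' (value 2) x 8^0 = 2
Sum = 3610

3610


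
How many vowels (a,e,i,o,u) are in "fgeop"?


Input: fgeop
Checking each character:
  'f' at position 0: consonant
  'g' at position 1: consonant
  'e' at position 2: vowel (running total: 1)
  'o' at position 3: vowel (running total: 2)
  'p' at position 4: consonant
Total vowels: 2

2


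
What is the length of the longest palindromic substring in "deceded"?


Input: "deceded"
Checking substrings for palindromes:
  [0:5] "deced" (len 5) => palindrome
  [1:4] "ece" (len 3) => palindrome
  [3:6] "ede" (len 3) => palindrome
  [4:7] "ded" (len 3) => palindrome
Longest palindromic substring: "deced" with length 5

5


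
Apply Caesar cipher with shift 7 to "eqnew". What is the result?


Caesar cipher: shift "eqnew" by 7
  'e' (pos 4) + 7 = pos 11 = 'l'
  'q' (pos 16) + 7 = pos 23 = 'x'
  'n' (pos 13) + 7 = pos 20 = 'u'
  'e' (pos 4) + 7 = pos 11 = 'l'
  'w' (pos 22) + 7 = pos 3 = 'd'
Result: lxuld

lxuld


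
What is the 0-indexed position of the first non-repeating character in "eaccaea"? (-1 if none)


Input: eaccaea
Character frequencies:
  'a': 3
  'c': 2
  'e': 2
Scanning left to right for freq == 1:
  Position 0 ('e'): freq=2, skip
  Position 1 ('a'): freq=3, skip
  Position 2 ('c'): freq=2, skip
  Position 3 ('c'): freq=2, skip
  Position 4 ('a'): freq=3, skip
  Position 5 ('e'): freq=2, skip
  Position 6 ('a'): freq=3, skip
  No unique character found => answer = -1

-1


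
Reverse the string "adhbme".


Input: adhbme
Reading characters right to left:
  Position 5: 'e'
  Position 4: 'm'
  Position 3: 'b'
  Position 2: 'h'
  Position 1: 'd'
  Position 0: 'a'
Reversed: embhda

embhda


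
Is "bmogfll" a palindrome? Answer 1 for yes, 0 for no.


Input: bmogfll
Reversed: llfgomb
  Compare pos 0 ('b') with pos 6 ('l'): MISMATCH
  Compare pos 1 ('m') with pos 5 ('l'): MISMATCH
  Compare pos 2 ('o') with pos 4 ('f'): MISMATCH
Result: not a palindrome

0


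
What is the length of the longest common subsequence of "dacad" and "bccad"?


LCS of "dacad" and "bccad"
DP table:
           b    c    c    a    d
      0    0    0    0    0    0
  d   0    0    0    0    0    1
  a   0    0    0    0    1    1
  c   0    0    1    1    1    1
  a   0    0    1    1    2    2
  d   0    0    1    1    2    3
LCS length = dp[5][5] = 3

3


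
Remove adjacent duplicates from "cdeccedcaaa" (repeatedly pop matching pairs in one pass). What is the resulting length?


Input: cdeccedcaaa
Stack-based adjacent duplicate removal:
  Read 'c': push. Stack: c
  Read 'd': push. Stack: cd
  Read 'e': push. Stack: cde
  Read 'c': push. Stack: cdec
  Read 'c': matches stack top 'c' => pop. Stack: cde
  Read 'e': matches stack top 'e' => pop. Stack: cd
  Read 'd': matches stack top 'd' => pop. Stack: c
  Read 'c': matches stack top 'c' => pop. Stack: (empty)
  Read 'a': push. Stack: a
  Read 'a': matches stack top 'a' => pop. Stack: (empty)
  Read 'a': push. Stack: a
Final stack: "a" (length 1)

1


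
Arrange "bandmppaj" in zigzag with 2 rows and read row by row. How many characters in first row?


Zigzag "bandmppaj" into 2 rows:
Placing characters:
  'b' => row 0
  'a' => row 1
  'n' => row 0
  'd' => row 1
  'm' => row 0
  'p' => row 1
  'p' => row 0
  'a' => row 1
  'j' => row 0
Rows:
  Row 0: "bnmpj"
  Row 1: "adpa"
First row length: 5

5


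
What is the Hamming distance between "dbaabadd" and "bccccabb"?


Comparing "dbaabadd" and "bccccabb" position by position:
  Position 0: 'd' vs 'b' => differ
  Position 1: 'b' vs 'c' => differ
  Position 2: 'a' vs 'c' => differ
  Position 3: 'a' vs 'c' => differ
  Position 4: 'b' vs 'c' => differ
  Position 5: 'a' vs 'a' => same
  Position 6: 'd' vs 'b' => differ
  Position 7: 'd' vs 'b' => differ
Total differences (Hamming distance): 7

7


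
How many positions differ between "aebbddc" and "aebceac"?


Comparing "aebbddc" and "aebceac" position by position:
  Position 0: 'a' vs 'a' => same
  Position 1: 'e' vs 'e' => same
  Position 2: 'b' vs 'b' => same
  Position 3: 'b' vs 'c' => DIFFER
  Position 4: 'd' vs 'e' => DIFFER
  Position 5: 'd' vs 'a' => DIFFER
  Position 6: 'c' vs 'c' => same
Positions that differ: 3

3


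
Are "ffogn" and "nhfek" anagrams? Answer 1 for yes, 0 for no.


Strings: "ffogn", "nhfek"
Sorted first:  ffgno
Sorted second: efhkn
Differ at position 0: 'f' vs 'e' => not anagrams

0


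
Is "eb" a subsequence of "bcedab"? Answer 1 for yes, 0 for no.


Check if "eb" is a subsequence of "bcedab"
Greedy scan:
  Position 0 ('b'): no match needed
  Position 1 ('c'): no match needed
  Position 2 ('e'): matches sub[0] = 'e'
  Position 3 ('d'): no match needed
  Position 4 ('a'): no match needed
  Position 5 ('b'): matches sub[1] = 'b'
All 2 characters matched => is a subsequence

1


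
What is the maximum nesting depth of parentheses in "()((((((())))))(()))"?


Input: "()((((((())))))(()))"
Tracking depth:
  Position 0 '(': depth becomes 1
  Position 1 ')': depth becomes 0
  Position 2 '(': depth becomes 1
  Position 3 '(': depth becomes 2
  Position 4 '(': depth becomes 3
  Position 5 '(': depth becomes 4
  Position 6 '(': depth becomes 5
  Position 7 '(': depth becomes 6
  Position 8 '(': depth becomes 7
  Position 9 ')': depth becomes 6
  Position 10 ')': depth becomes 5
  Position 11 ')': depth becomes 4
  Position 12 ')': depth becomes 3
  Position 13 ')': depth becomes 2
  Position 14 ')': depth becomes 1
  Position 15 '(': depth becomes 2
  Position 16 '(': depth becomes 3
  Position 17 ')': depth becomes 2
  Position 18 ')': depth becomes 1
  Position 19 ')': depth becomes 0
Maximum depth reached: 7

7


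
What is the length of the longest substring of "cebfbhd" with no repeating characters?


Input: "cebfbhd"
Sliding window (track last position of each char):
  Position 0 ('c'): window [0,0] length 1 -- new best
  Position 1 ('e'): window [0,1] length 2 -- new best
  Position 2 ('b'): window [0,2] length 3 -- new best
  Position 3 ('f'): window [0,3] length 4 -- new best
  Position 4 ('b'): repeat (last at 2), move window start to 3
  Position 4 ('b'): window [3,4] length 2
  Position 5 ('h'): window [3,5] length 3
  Position 6 ('d'): window [3,6] length 4
Longest substring with no repeats: "cebf" with length 4

4


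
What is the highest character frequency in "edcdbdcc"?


Input: edcdbdcc
Character counts:
  'b': 1
  'c': 3
  'd': 3
  'e': 1
Maximum frequency: 3

3


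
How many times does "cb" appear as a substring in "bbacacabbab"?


Searching for "cb" in "bbacacabbab"
Scanning each position:
  Position 0: "bb" => no
  Position 1: "ba" => no
  Position 2: "ac" => no
  Position 3: "ca" => no
  Position 4: "ac" => no
  Position 5: "ca" => no
  Position 6: "ab" => no
  Position 7: "bb" => no
  Position 8: "ba" => no
  Position 9: "ab" => no
Total occurrences: 0

0


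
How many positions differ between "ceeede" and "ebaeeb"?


Comparing "ceeede" and "ebaeeb" position by position:
  Position 0: 'c' vs 'e' => DIFFER
  Position 1: 'e' vs 'b' => DIFFER
  Position 2: 'e' vs 'a' => DIFFER
  Position 3: 'e' vs 'e' => same
  Position 4: 'd' vs 'e' => DIFFER
  Position 5: 'e' vs 'b' => DIFFER
Positions that differ: 5

5


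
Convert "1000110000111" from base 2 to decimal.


Input: "1000110000111" in base 2
Positional expansion:
  Digit '1' (value 1) x 2^12 = 4096
  Digit '0' (value 0) x 2^11 = 0
  Digit '0' (value 0) x 2^10 = 0
  Digit '0' (value 0) x 2^9 = 0
  Digit '1' (value 1) x 2^8 = 256
  Digit '1' (value 1) x 2^7 = 128
  Digit '0' (value 0) x 2^6 = 0
  Digit '0' (value 0) x 2^5 = 0
  Digit '0' (value 0) x 2^4 = 0
  Digit '0' (value 0) x 2^3 = 0
  Digit '1' (value 1) x 2^2 = 4
  Digit '1' (value 1) x 2^1 = 2
  Digit '1' (value 1) x 2^0 = 1
Sum = 4487

4487


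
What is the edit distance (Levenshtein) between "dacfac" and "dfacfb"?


Computing edit distance: "dacfac" -> "dfacfb"
DP table:
           d    f    a    c    f    b
      0    1    2    3    4    5    6
  d   1    0    1    2    3    4    5
  a   2    1    1    1    2    3    4
  c   3    2    2    2    1    2    3
  f   4    3    2    3    2    1    2
  a   5    4    3    2    3    2    2
  c   6    5    4    3    2    3    3
Edit distance = dp[6][6] = 3

3


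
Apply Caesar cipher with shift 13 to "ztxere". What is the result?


Caesar cipher: shift "ztxere" by 13
  'z' (pos 25) + 13 = pos 12 = 'm'
  't' (pos 19) + 13 = pos 6 = 'g'
  'x' (pos 23) + 13 = pos 10 = 'k'
  'e' (pos 4) + 13 = pos 17 = 'r'
  'r' (pos 17) + 13 = pos 4 = 'e'
  'e' (pos 4) + 13 = pos 17 = 'r'
Result: mgkrer

mgkrer


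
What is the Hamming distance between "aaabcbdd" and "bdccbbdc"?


Comparing "aaabcbdd" and "bdccbbdc" position by position:
  Position 0: 'a' vs 'b' => differ
  Position 1: 'a' vs 'd' => differ
  Position 2: 'a' vs 'c' => differ
  Position 3: 'b' vs 'c' => differ
  Position 4: 'c' vs 'b' => differ
  Position 5: 'b' vs 'b' => same
  Position 6: 'd' vs 'd' => same
  Position 7: 'd' vs 'c' => differ
Total differences (Hamming distance): 6

6


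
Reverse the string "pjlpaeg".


Input: pjlpaeg
Reading characters right to left:
  Position 6: 'g'
  Position 5: 'e'
  Position 4: 'a'
  Position 3: 'p'
  Position 2: 'l'
  Position 1: 'j'
  Position 0: 'p'
Reversed: geapljp

geapljp


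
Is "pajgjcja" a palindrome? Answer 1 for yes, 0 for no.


Input: pajgjcja
Reversed: ajcjgjap
  Compare pos 0 ('p') with pos 7 ('a'): MISMATCH
  Compare pos 1 ('a') with pos 6 ('j'): MISMATCH
  Compare pos 2 ('j') with pos 5 ('c'): MISMATCH
  Compare pos 3 ('g') with pos 4 ('j'): MISMATCH
Result: not a palindrome

0


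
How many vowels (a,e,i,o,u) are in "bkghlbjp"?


Input: bkghlbjp
Checking each character:
  'b' at position 0: consonant
  'k' at position 1: consonant
  'g' at position 2: consonant
  'h' at position 3: consonant
  'l' at position 4: consonant
  'b' at position 5: consonant
  'j' at position 6: consonant
  'p' at position 7: consonant
Total vowels: 0

0


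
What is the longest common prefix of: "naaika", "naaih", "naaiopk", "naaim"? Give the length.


Words: naaika, naaih, naaiopk, naaim
  Position 0: all 'n' => match
  Position 1: all 'a' => match
  Position 2: all 'a' => match
  Position 3: all 'i' => match
  Position 4: ('k', 'h', 'o', 'm') => mismatch, stop
LCP = "naai" (length 4)

4


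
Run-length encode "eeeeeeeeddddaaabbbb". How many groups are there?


Input: eeeeeeeeddddaaabbbb
Scanning for consecutive runs:
  Group 1: 'e' x 8 (positions 0-7)
  Group 2: 'd' x 4 (positions 8-11)
  Group 3: 'a' x 3 (positions 12-14)
  Group 4: 'b' x 4 (positions 15-18)
Total groups: 4

4


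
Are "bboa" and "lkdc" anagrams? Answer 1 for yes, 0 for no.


Strings: "bboa", "lkdc"
Sorted first:  abbo
Sorted second: cdkl
Differ at position 0: 'a' vs 'c' => not anagrams

0


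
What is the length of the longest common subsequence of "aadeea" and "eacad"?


LCS of "aadeea" and "eacad"
DP table:
           e    a    c    a    d
      0    0    0    0    0    0
  a   0    0    1    1    1    1
  a   0    0    1    1    2    2
  d   0    0    1    1    2    3
  e   0    1    1    1    2    3
  e   0    1    1    1    2    3
  a   0    1    2    2    2    3
LCS length = dp[6][5] = 3

3


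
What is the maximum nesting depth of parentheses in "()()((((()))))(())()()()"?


Input: "()()((((()))))(())()()()"
Tracking depth:
  Position 0 '(': depth becomes 1
  Position 1 ')': depth becomes 0
  Position 2 '(': depth becomes 1
  Position 3 ')': depth becomes 0
  Position 4 '(': depth becomes 1
  Position 5 '(': depth becomes 2
  Position 6 '(': depth becomes 3
  Position 7 '(': depth becomes 4
  Position 8 '(': depth becomes 5
  Position 9 ')': depth becomes 4
  Position 10 ')': depth becomes 3
  Position 11 ')': depth becomes 2
  Position 12 ')': depth becomes 1
  Position 13 ')': depth becomes 0
  Position 14 '(': depth becomes 1
  Position 15 '(': depth becomes 2
  Position 16 ')': depth becomes 1
  Position 17 ')': depth becomes 0
  Position 18 '(': depth becomes 1
  Position 19 ')': depth becomes 0
  Position 20 '(': depth becomes 1
  Position 21 ')': depth becomes 0
  Position 22 '(': depth becomes 1
  Position 23 ')': depth becomes 0
Maximum depth reached: 5

5


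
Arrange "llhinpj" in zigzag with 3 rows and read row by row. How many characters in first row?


Zigzag "llhinpj" into 3 rows:
Placing characters:
  'l' => row 0
  'l' => row 1
  'h' => row 2
  'i' => row 1
  'n' => row 0
  'p' => row 1
  'j' => row 2
Rows:
  Row 0: "ln"
  Row 1: "lip"
  Row 2: "hj"
First row length: 2

2


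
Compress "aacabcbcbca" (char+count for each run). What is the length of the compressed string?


Input: aacabcbcbca
Runs:
  'a' x 2 => "a2"
  'c' x 1 => "c1"
  'a' x 1 => "a1"
  'b' x 1 => "b1"
  'c' x 1 => "c1"
  'b' x 1 => "b1"
  'c' x 1 => "c1"
  'b' x 1 => "b1"
  'c' x 1 => "c1"
  'a' x 1 => "a1"
Compressed: "a2c1a1b1c1b1c1b1c1a1"
Compressed length: 20

20


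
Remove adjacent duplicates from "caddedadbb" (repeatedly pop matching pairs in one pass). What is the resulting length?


Input: caddedadbb
Stack-based adjacent duplicate removal:
  Read 'c': push. Stack: c
  Read 'a': push. Stack: ca
  Read 'd': push. Stack: cad
  Read 'd': matches stack top 'd' => pop. Stack: ca
  Read 'e': push. Stack: cae
  Read 'd': push. Stack: caed
  Read 'a': push. Stack: caeda
  Read 'd': push. Stack: caedad
  Read 'b': push. Stack: caedadb
  Read 'b': matches stack top 'b' => pop. Stack: caedad
Final stack: "caedad" (length 6)

6


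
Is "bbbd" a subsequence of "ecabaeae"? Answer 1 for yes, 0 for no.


Check if "bbbd" is a subsequence of "ecabaeae"
Greedy scan:
  Position 0 ('e'): no match needed
  Position 1 ('c'): no match needed
  Position 2 ('a'): no match needed
  Position 3 ('b'): matches sub[0] = 'b'
  Position 4 ('a'): no match needed
  Position 5 ('e'): no match needed
  Position 6 ('a'): no match needed
  Position 7 ('e'): no match needed
Only matched 1/4 characters => not a subsequence

0


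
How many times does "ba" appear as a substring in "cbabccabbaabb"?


Searching for "ba" in "cbabccabbaabb"
Scanning each position:
  Position 0: "cb" => no
  Position 1: "ba" => MATCH
  Position 2: "ab" => no
  Position 3: "bc" => no
  Position 4: "cc" => no
  Position 5: "ca" => no
  Position 6: "ab" => no
  Position 7: "bb" => no
  Position 8: "ba" => MATCH
  Position 9: "aa" => no
  Position 10: "ab" => no
  Position 11: "bb" => no
Total occurrences: 2

2


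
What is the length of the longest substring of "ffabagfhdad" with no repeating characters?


Input: "ffabagfhdad"
Sliding window (track last position of each char):
  Position 0 ('f'): window [0,0] length 1 -- new best
  Position 1 ('f'): repeat (last at 0), move window start to 1
  Position 1 ('f'): window [1,1] length 1
  Position 2 ('a'): window [1,2] length 2 -- new best
  Position 3 ('b'): window [1,3] length 3 -- new best
  Position 4 ('a'): repeat (last at 2), move window start to 3
  Position 4 ('a'): window [3,4] length 2
  Position 5 ('g'): window [3,5] length 3
  Position 6 ('f'): window [3,6] length 4 -- new best
  Position 7 ('h'): window [3,7] length 5 -- new best
  Position 8 ('d'): window [3,8] length 6 -- new best
  Position 9 ('a'): repeat (last at 4), move window start to 5
  Position 9 ('a'): window [5,9] length 5
  Position 10 ('d'): repeat (last at 8), move window start to 9
  Position 10 ('d'): window [9,10] length 2
Longest substring with no repeats: "bagfhd" with length 6

6


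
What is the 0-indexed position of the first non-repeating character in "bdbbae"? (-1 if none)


Input: bdbbae
Character frequencies:
  'a': 1
  'b': 3
  'd': 1
  'e': 1
Scanning left to right for freq == 1:
  Position 0 ('b'): freq=3, skip
  Position 1 ('d'): unique! => answer = 1

1


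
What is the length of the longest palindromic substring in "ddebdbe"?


Input: "ddebdbe"
Checking substrings for palindromes:
  [2:7] "ebdbe" (len 5) => palindrome
  [3:6] "bdb" (len 3) => palindrome
  [0:2] "dd" (len 2) => palindrome
Longest palindromic substring: "ebdbe" with length 5

5


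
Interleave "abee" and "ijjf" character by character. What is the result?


Interleaving "abee" and "ijjf":
  Position 0: 'a' from first, 'i' from second => "ai"
  Position 1: 'b' from first, 'j' from second => "bj"
  Position 2: 'e' from first, 'j' from second => "ej"
  Position 3: 'e' from first, 'f' from second => "ef"
Result: aibjejef

aibjejef


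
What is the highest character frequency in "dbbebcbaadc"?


Input: dbbebcbaadc
Character counts:
  'a': 2
  'b': 4
  'c': 2
  'd': 2
  'e': 1
Maximum frequency: 4

4


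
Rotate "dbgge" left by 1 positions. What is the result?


Input: "dbgge", rotate left by 1
First 1 characters: "d"
Remaining characters: "bgge"
Concatenate remaining + first: "bgge" + "d" = "bgged"

bgged


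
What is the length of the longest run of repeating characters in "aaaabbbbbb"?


Input: "aaaabbbbbb"
Scanning for longest run:
  Position 1 ('a'): continues run of 'a', length=2
  Position 2 ('a'): continues run of 'a', length=3
  Position 3 ('a'): continues run of 'a', length=4
  Position 4 ('b'): new char, reset run to 1
  Position 5 ('b'): continues run of 'b', length=2
  Position 6 ('b'): continues run of 'b', length=3
  Position 7 ('b'): continues run of 'b', length=4
  Position 8 ('b'): continues run of 'b', length=5
  Position 9 ('b'): continues run of 'b', length=6
Longest run: 'b' with length 6

6


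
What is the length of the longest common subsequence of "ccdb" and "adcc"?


LCS of "ccdb" and "adcc"
DP table:
           a    d    c    c
      0    0    0    0    0
  c   0    0    0    1    1
  c   0    0    0    1    2
  d   0    0    1    1    2
  b   0    0    1    1    2
LCS length = dp[4][4] = 2

2


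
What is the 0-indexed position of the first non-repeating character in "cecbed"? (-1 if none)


Input: cecbed
Character frequencies:
  'b': 1
  'c': 2
  'd': 1
  'e': 2
Scanning left to right for freq == 1:
  Position 0 ('c'): freq=2, skip
  Position 1 ('e'): freq=2, skip
  Position 2 ('c'): freq=2, skip
  Position 3 ('b'): unique! => answer = 3

3


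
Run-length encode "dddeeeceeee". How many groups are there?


Input: dddeeeceeee
Scanning for consecutive runs:
  Group 1: 'd' x 3 (positions 0-2)
  Group 2: 'e' x 3 (positions 3-5)
  Group 3: 'c' x 1 (positions 6-6)
  Group 4: 'e' x 4 (positions 7-10)
Total groups: 4

4


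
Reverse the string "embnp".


Input: embnp
Reading characters right to left:
  Position 4: 'p'
  Position 3: 'n'
  Position 2: 'b'
  Position 1: 'm'
  Position 0: 'e'
Reversed: pnbme

pnbme


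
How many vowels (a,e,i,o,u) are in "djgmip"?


Input: djgmip
Checking each character:
  'd' at position 0: consonant
  'j' at position 1: consonant
  'g' at position 2: consonant
  'm' at position 3: consonant
  'i' at position 4: vowel (running total: 1)
  'p' at position 5: consonant
Total vowels: 1

1


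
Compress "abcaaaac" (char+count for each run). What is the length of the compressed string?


Input: abcaaaac
Runs:
  'a' x 1 => "a1"
  'b' x 1 => "b1"
  'c' x 1 => "c1"
  'a' x 4 => "a4"
  'c' x 1 => "c1"
Compressed: "a1b1c1a4c1"
Compressed length: 10

10


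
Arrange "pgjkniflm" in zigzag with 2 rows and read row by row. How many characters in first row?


Zigzag "pgjkniflm" into 2 rows:
Placing characters:
  'p' => row 0
  'g' => row 1
  'j' => row 0
  'k' => row 1
  'n' => row 0
  'i' => row 1
  'f' => row 0
  'l' => row 1
  'm' => row 0
Rows:
  Row 0: "pjnfm"
  Row 1: "gkil"
First row length: 5

5


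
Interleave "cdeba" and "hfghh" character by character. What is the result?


Interleaving "cdeba" and "hfghh":
  Position 0: 'c' from first, 'h' from second => "ch"
  Position 1: 'd' from first, 'f' from second => "df"
  Position 2: 'e' from first, 'g' from second => "eg"
  Position 3: 'b' from first, 'h' from second => "bh"
  Position 4: 'a' from first, 'h' from second => "ah"
Result: chdfegbhah

chdfegbhah


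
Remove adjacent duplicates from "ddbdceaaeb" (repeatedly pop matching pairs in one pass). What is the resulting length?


Input: ddbdceaaeb
Stack-based adjacent duplicate removal:
  Read 'd': push. Stack: d
  Read 'd': matches stack top 'd' => pop. Stack: (empty)
  Read 'b': push. Stack: b
  Read 'd': push. Stack: bd
  Read 'c': push. Stack: bdc
  Read 'e': push. Stack: bdce
  Read 'a': push. Stack: bdcea
  Read 'a': matches stack top 'a' => pop. Stack: bdce
  Read 'e': matches stack top 'e' => pop. Stack: bdc
  Read 'b': push. Stack: bdcb
Final stack: "bdcb" (length 4)

4


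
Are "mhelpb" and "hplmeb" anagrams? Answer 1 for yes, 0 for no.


Strings: "mhelpb", "hplmeb"
Sorted first:  behlmp
Sorted second: behlmp
Sorted forms match => anagrams

1


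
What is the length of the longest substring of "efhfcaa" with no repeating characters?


Input: "efhfcaa"
Sliding window (track last position of each char):
  Position 0 ('e'): window [0,0] length 1 -- new best
  Position 1 ('f'): window [0,1] length 2 -- new best
  Position 2 ('h'): window [0,2] length 3 -- new best
  Position 3 ('f'): repeat (last at 1), move window start to 2
  Position 3 ('f'): window [2,3] length 2
  Position 4 ('c'): window [2,4] length 3
  Position 5 ('a'): window [2,5] length 4 -- new best
  Position 6 ('a'): repeat (last at 5), move window start to 6
  Position 6 ('a'): window [6,6] length 1
Longest substring with no repeats: "hfca" with length 4

4


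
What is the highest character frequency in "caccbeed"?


Input: caccbeed
Character counts:
  'a': 1
  'b': 1
  'c': 3
  'd': 1
  'e': 2
Maximum frequency: 3

3


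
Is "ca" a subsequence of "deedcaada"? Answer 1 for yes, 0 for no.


Check if "ca" is a subsequence of "deedcaada"
Greedy scan:
  Position 0 ('d'): no match needed
  Position 1 ('e'): no match needed
  Position 2 ('e'): no match needed
  Position 3 ('d'): no match needed
  Position 4 ('c'): matches sub[0] = 'c'
  Position 5 ('a'): matches sub[1] = 'a'
  Position 6 ('a'): no match needed
  Position 7 ('d'): no match needed
  Position 8 ('a'): no match needed
All 2 characters matched => is a subsequence

1


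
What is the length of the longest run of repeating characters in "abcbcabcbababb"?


Input: "abcbcabcbababb"
Scanning for longest run:
  Position 1 ('b'): new char, reset run to 1
  Position 2 ('c'): new char, reset run to 1
  Position 3 ('b'): new char, reset run to 1
  Position 4 ('c'): new char, reset run to 1
  Position 5 ('a'): new char, reset run to 1
  Position 6 ('b'): new char, reset run to 1
  Position 7 ('c'): new char, reset run to 1
  Position 8 ('b'): new char, reset run to 1
  Position 9 ('a'): new char, reset run to 1
  Position 10 ('b'): new char, reset run to 1
  Position 11 ('a'): new char, reset run to 1
  Position 12 ('b'): new char, reset run to 1
  Position 13 ('b'): continues run of 'b', length=2
Longest run: 'b' with length 2

2


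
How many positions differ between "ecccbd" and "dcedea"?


Comparing "ecccbd" and "dcedea" position by position:
  Position 0: 'e' vs 'd' => DIFFER
  Position 1: 'c' vs 'c' => same
  Position 2: 'c' vs 'e' => DIFFER
  Position 3: 'c' vs 'd' => DIFFER
  Position 4: 'b' vs 'e' => DIFFER
  Position 5: 'd' vs 'a' => DIFFER
Positions that differ: 5

5


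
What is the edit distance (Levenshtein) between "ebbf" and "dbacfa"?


Computing edit distance: "ebbf" -> "dbacfa"
DP table:
           d    b    a    c    f    a
      0    1    2    3    4    5    6
  e   1    1    2    3    4    5    6
  b   2    2    1    2    3    4    5
  b   3    3    2    2    3    4    5
  f   4    4    3    3    3    3    4
Edit distance = dp[4][6] = 4

4


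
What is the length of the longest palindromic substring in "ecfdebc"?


Input: "ecfdebc"
Checking substrings for palindromes:
  No multi-char palindromic substrings found
Longest palindromic substring: "e" with length 1

1


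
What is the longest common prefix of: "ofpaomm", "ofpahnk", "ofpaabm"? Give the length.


Words: ofpaomm, ofpahnk, ofpaabm
  Position 0: all 'o' => match
  Position 1: all 'f' => match
  Position 2: all 'p' => match
  Position 3: all 'a' => match
  Position 4: ('o', 'h', 'a') => mismatch, stop
LCP = "ofpa" (length 4)

4


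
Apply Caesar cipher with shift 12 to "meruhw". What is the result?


Caesar cipher: shift "meruhw" by 12
  'm' (pos 12) + 12 = pos 24 = 'y'
  'e' (pos 4) + 12 = pos 16 = 'q'
  'r' (pos 17) + 12 = pos 3 = 'd'
  'u' (pos 20) + 12 = pos 6 = 'g'
  'h' (pos 7) + 12 = pos 19 = 't'
  'w' (pos 22) + 12 = pos 8 = 'i'
Result: yqdgti

yqdgti


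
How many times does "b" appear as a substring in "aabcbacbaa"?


Searching for "b" in "aabcbacbaa"
Scanning each position:
  Position 0: "a" => no
  Position 1: "a" => no
  Position 2: "b" => MATCH
  Position 3: "c" => no
  Position 4: "b" => MATCH
  Position 5: "a" => no
  Position 6: "c" => no
  Position 7: "b" => MATCH
  Position 8: "a" => no
  Position 9: "a" => no
Total occurrences: 3

3


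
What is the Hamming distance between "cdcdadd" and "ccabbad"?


Comparing "cdcdadd" and "ccabbad" position by position:
  Position 0: 'c' vs 'c' => same
  Position 1: 'd' vs 'c' => differ
  Position 2: 'c' vs 'a' => differ
  Position 3: 'd' vs 'b' => differ
  Position 4: 'a' vs 'b' => differ
  Position 5: 'd' vs 'a' => differ
  Position 6: 'd' vs 'd' => same
Total differences (Hamming distance): 5

5


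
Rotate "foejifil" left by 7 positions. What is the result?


Input: "foejifil", rotate left by 7
First 7 characters: "foejifi"
Remaining characters: "l"
Concatenate remaining + first: "l" + "foejifi" = "lfoejifi"

lfoejifi


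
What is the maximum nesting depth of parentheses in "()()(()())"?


Input: "()()(()())"
Tracking depth:
  Position 0 '(': depth becomes 1
  Position 1 ')': depth becomes 0
  Position 2 '(': depth becomes 1
  Position 3 ')': depth becomes 0
  Position 4 '(': depth becomes 1
  Position 5 '(': depth becomes 2
  Position 6 ')': depth becomes 1
  Position 7 '(': depth becomes 2
  Position 8 ')': depth becomes 1
  Position 9 ')': depth becomes 0
Maximum depth reached: 2

2


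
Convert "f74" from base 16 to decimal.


Input: "f74" in base 16
Positional expansion:
  Digit 'f' (value 15) x 16^2 = 3840
  Digit '7' (value 7) x 16^1 = 112
  Digit '4' (value 4) x 16^0 = 4
Sum = 3956

3956


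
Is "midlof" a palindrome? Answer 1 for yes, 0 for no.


Input: midlof
Reversed: foldim
  Compare pos 0 ('m') with pos 5 ('f'): MISMATCH
  Compare pos 1 ('i') with pos 4 ('o'): MISMATCH
  Compare pos 2 ('d') with pos 3 ('l'): MISMATCH
Result: not a palindrome

0


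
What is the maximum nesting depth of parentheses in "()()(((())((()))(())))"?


Input: "()()(((())((()))(())))"
Tracking depth:
  Position 0 '(': depth becomes 1
  Position 1 ')': depth becomes 0
  Position 2 '(': depth becomes 1
  Position 3 ')': depth becomes 0
  Position 4 '(': depth becomes 1
  Position 5 '(': depth becomes 2
  Position 6 '(': depth becomes 3
  Position 7 '(': depth becomes 4
  Position 8 ')': depth becomes 3
  Position 9 ')': depth becomes 2
  Position 10 '(': depth becomes 3
  Position 11 '(': depth becomes 4
  Position 12 '(': depth becomes 5
  Position 13 ')': depth becomes 4
  Position 14 ')': depth becomes 3
  Position 15 ')': depth becomes 2
  Position 16 '(': depth becomes 3
  Position 17 '(': depth becomes 4
  Position 18 ')': depth becomes 3
  Position 19 ')': depth becomes 2
  Position 20 ')': depth becomes 1
  Position 21 ')': depth becomes 0
Maximum depth reached: 5

5


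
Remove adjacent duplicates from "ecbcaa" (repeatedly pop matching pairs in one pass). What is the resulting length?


Input: ecbcaa
Stack-based adjacent duplicate removal:
  Read 'e': push. Stack: e
  Read 'c': push. Stack: ec
  Read 'b': push. Stack: ecb
  Read 'c': push. Stack: ecbc
  Read 'a': push. Stack: ecbca
  Read 'a': matches stack top 'a' => pop. Stack: ecbc
Final stack: "ecbc" (length 4)

4


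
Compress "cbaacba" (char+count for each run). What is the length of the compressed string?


Input: cbaacba
Runs:
  'c' x 1 => "c1"
  'b' x 1 => "b1"
  'a' x 2 => "a2"
  'c' x 1 => "c1"
  'b' x 1 => "b1"
  'a' x 1 => "a1"
Compressed: "c1b1a2c1b1a1"
Compressed length: 12

12


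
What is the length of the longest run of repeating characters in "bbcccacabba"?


Input: "bbcccacabba"
Scanning for longest run:
  Position 1 ('b'): continues run of 'b', length=2
  Position 2 ('c'): new char, reset run to 1
  Position 3 ('c'): continues run of 'c', length=2
  Position 4 ('c'): continues run of 'c', length=3
  Position 5 ('a'): new char, reset run to 1
  Position 6 ('c'): new char, reset run to 1
  Position 7 ('a'): new char, reset run to 1
  Position 8 ('b'): new char, reset run to 1
  Position 9 ('b'): continues run of 'b', length=2
  Position 10 ('a'): new char, reset run to 1
Longest run: 'c' with length 3

3


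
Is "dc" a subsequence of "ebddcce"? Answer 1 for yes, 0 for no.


Check if "dc" is a subsequence of "ebddcce"
Greedy scan:
  Position 0 ('e'): no match needed
  Position 1 ('b'): no match needed
  Position 2 ('d'): matches sub[0] = 'd'
  Position 3 ('d'): no match needed
  Position 4 ('c'): matches sub[1] = 'c'
  Position 5 ('c'): no match needed
  Position 6 ('e'): no match needed
All 2 characters matched => is a subsequence

1


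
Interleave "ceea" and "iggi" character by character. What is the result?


Interleaving "ceea" and "iggi":
  Position 0: 'c' from first, 'i' from second => "ci"
  Position 1: 'e' from first, 'g' from second => "eg"
  Position 2: 'e' from first, 'g' from second => "eg"
  Position 3: 'a' from first, 'i' from second => "ai"
Result: ciegegai

ciegegai


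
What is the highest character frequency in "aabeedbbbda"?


Input: aabeedbbbda
Character counts:
  'a': 3
  'b': 4
  'd': 2
  'e': 2
Maximum frequency: 4

4


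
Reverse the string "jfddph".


Input: jfddph
Reading characters right to left:
  Position 5: 'h'
  Position 4: 'p'
  Position 3: 'd'
  Position 2: 'd'
  Position 1: 'f'
  Position 0: 'j'
Reversed: hpddfj

hpddfj


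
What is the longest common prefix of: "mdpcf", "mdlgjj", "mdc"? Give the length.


Words: mdpcf, mdlgjj, mdc
  Position 0: all 'm' => match
  Position 1: all 'd' => match
  Position 2: ('p', 'l', 'c') => mismatch, stop
LCP = "md" (length 2)

2


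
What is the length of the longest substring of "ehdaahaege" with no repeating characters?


Input: "ehdaahaege"
Sliding window (track last position of each char):
  Position 0 ('e'): window [0,0] length 1 -- new best
  Position 1 ('h'): window [0,1] length 2 -- new best
  Position 2 ('d'): window [0,2] length 3 -- new best
  Position 3 ('a'): window [0,3] length 4 -- new best
  Position 4 ('a'): repeat (last at 3), move window start to 4
  Position 4 ('a'): window [4,4] length 1
  Position 5 ('h'): window [4,5] length 2
  Position 6 ('a'): repeat (last at 4), move window start to 5
  Position 6 ('a'): window [5,6] length 2
  Position 7 ('e'): window [5,7] length 3
  Position 8 ('g'): window [5,8] length 4
  Position 9 ('e'): repeat (last at 7), move window start to 8
  Position 9 ('e'): window [8,9] length 2
Longest substring with no repeats: "ehda" with length 4

4


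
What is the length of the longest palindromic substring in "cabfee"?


Input: "cabfee"
Checking substrings for palindromes:
  [4:6] "ee" (len 2) => palindrome
Longest palindromic substring: "ee" with length 2

2


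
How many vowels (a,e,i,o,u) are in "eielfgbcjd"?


Input: eielfgbcjd
Checking each character:
  'e' at position 0: vowel (running total: 1)
  'i' at position 1: vowel (running total: 2)
  'e' at position 2: vowel (running total: 3)
  'l' at position 3: consonant
  'f' at position 4: consonant
  'g' at position 5: consonant
  'b' at position 6: consonant
  'c' at position 7: consonant
  'j' at position 8: consonant
  'd' at position 9: consonant
Total vowels: 3

3


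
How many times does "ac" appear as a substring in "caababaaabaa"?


Searching for "ac" in "caababaaabaa"
Scanning each position:
  Position 0: "ca" => no
  Position 1: "aa" => no
  Position 2: "ab" => no
  Position 3: "ba" => no
  Position 4: "ab" => no
  Position 5: "ba" => no
  Position 6: "aa" => no
  Position 7: "aa" => no
  Position 8: "ab" => no
  Position 9: "ba" => no
  Position 10: "aa" => no
Total occurrences: 0

0
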